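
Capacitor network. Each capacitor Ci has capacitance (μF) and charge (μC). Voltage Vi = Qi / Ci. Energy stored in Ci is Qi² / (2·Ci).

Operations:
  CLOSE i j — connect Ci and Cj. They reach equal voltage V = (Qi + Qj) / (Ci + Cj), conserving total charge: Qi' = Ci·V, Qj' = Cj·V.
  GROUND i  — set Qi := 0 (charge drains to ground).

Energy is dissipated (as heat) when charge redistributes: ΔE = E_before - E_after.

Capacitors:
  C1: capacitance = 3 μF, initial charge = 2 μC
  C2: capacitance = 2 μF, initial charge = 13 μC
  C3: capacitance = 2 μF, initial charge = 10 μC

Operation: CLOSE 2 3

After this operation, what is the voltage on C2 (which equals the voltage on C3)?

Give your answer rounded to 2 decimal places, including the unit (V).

Initial: C1(3μF, Q=2μC, V=0.67V), C2(2μF, Q=13μC, V=6.50V), C3(2μF, Q=10μC, V=5.00V)
Op 1: CLOSE 2-3: Q_total=23.00, C_total=4.00, V=5.75; Q2=11.50, Q3=11.50; dissipated=1.125

Answer: 5.75 V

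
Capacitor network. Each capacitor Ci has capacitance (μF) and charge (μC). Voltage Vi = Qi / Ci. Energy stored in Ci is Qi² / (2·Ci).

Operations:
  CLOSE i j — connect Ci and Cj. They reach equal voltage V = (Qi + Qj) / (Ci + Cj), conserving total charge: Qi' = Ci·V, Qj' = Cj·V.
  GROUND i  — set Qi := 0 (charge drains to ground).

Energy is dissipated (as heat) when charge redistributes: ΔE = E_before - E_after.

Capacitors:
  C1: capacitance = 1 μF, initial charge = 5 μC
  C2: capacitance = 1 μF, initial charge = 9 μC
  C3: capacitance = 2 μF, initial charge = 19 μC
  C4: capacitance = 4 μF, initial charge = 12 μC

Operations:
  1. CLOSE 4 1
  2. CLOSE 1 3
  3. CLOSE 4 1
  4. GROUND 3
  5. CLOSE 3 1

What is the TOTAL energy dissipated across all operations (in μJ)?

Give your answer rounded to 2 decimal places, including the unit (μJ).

Initial: C1(1μF, Q=5μC, V=5.00V), C2(1μF, Q=9μC, V=9.00V), C3(2μF, Q=19μC, V=9.50V), C4(4μF, Q=12μC, V=3.00V)
Op 1: CLOSE 4-1: Q_total=17.00, C_total=5.00, V=3.40; Q4=13.60, Q1=3.40; dissipated=1.600
Op 2: CLOSE 1-3: Q_total=22.40, C_total=3.00, V=7.47; Q1=7.47, Q3=14.93; dissipated=12.403
Op 3: CLOSE 4-1: Q_total=21.07, C_total=5.00, V=4.21; Q4=16.85, Q1=4.21; dissipated=6.615
Op 4: GROUND 3: Q3=0; energy lost=55.751
Op 5: CLOSE 3-1: Q_total=4.21, C_total=3.00, V=1.40; Q3=2.81, Q1=1.40; dissipated=5.917
Total dissipated: 82.287 μJ

Answer: 82.29 μJ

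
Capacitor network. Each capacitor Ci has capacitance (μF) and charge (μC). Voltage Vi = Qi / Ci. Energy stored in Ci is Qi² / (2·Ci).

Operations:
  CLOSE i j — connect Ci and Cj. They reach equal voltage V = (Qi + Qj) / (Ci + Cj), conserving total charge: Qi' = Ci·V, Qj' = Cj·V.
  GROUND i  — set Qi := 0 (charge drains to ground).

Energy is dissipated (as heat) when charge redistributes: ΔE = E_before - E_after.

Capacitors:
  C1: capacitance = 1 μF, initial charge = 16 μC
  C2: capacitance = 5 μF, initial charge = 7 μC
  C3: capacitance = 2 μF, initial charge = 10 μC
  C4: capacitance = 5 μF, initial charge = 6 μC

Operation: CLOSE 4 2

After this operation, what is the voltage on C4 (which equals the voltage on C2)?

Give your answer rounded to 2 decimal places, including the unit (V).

Initial: C1(1μF, Q=16μC, V=16.00V), C2(5μF, Q=7μC, V=1.40V), C3(2μF, Q=10μC, V=5.00V), C4(5μF, Q=6μC, V=1.20V)
Op 1: CLOSE 4-2: Q_total=13.00, C_total=10.00, V=1.30; Q4=6.50, Q2=6.50; dissipated=0.050

Answer: 1.30 V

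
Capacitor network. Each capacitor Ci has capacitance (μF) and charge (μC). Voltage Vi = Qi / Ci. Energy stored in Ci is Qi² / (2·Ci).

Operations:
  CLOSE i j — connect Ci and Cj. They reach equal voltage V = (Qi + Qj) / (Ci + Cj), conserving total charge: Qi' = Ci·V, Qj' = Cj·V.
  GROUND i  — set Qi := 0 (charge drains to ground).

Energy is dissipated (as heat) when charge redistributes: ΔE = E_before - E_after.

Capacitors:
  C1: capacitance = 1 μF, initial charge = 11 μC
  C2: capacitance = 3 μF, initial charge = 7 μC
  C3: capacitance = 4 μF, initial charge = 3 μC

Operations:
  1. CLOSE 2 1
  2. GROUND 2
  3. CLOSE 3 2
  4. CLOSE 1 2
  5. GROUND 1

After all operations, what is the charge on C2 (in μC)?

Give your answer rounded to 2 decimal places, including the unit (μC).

Initial: C1(1μF, Q=11μC, V=11.00V), C2(3μF, Q=7μC, V=2.33V), C3(4μF, Q=3μC, V=0.75V)
Op 1: CLOSE 2-1: Q_total=18.00, C_total=4.00, V=4.50; Q2=13.50, Q1=4.50; dissipated=28.167
Op 2: GROUND 2: Q2=0; energy lost=30.375
Op 3: CLOSE 3-2: Q_total=3.00, C_total=7.00, V=0.43; Q3=1.71, Q2=1.29; dissipated=0.482
Op 4: CLOSE 1-2: Q_total=5.79, C_total=4.00, V=1.45; Q1=1.45, Q2=4.34; dissipated=6.216
Op 5: GROUND 1: Q1=0; energy lost=1.046
Final charges: Q1=0.00, Q2=4.34, Q3=1.71

Answer: 4.34 μC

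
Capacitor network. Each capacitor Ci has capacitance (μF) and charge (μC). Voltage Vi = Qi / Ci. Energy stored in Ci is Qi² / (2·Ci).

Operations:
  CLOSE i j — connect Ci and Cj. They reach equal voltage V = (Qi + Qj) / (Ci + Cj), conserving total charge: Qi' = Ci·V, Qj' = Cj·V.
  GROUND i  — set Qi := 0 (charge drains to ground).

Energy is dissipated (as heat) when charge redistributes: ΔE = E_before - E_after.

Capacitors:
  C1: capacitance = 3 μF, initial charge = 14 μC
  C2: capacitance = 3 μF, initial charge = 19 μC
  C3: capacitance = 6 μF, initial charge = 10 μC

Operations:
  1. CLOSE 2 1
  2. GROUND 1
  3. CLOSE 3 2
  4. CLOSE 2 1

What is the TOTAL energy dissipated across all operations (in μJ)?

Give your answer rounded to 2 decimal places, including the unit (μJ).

Initial: C1(3μF, Q=14μC, V=4.67V), C2(3μF, Q=19μC, V=6.33V), C3(6μF, Q=10μC, V=1.67V)
Op 1: CLOSE 2-1: Q_total=33.00, C_total=6.00, V=5.50; Q2=16.50, Q1=16.50; dissipated=2.083
Op 2: GROUND 1: Q1=0; energy lost=45.375
Op 3: CLOSE 3-2: Q_total=26.50, C_total=9.00, V=2.94; Q3=17.67, Q2=8.83; dissipated=14.694
Op 4: CLOSE 2-1: Q_total=8.83, C_total=6.00, V=1.47; Q2=4.42, Q1=4.42; dissipated=6.502
Total dissipated: 68.655 μJ

Answer: 68.66 μJ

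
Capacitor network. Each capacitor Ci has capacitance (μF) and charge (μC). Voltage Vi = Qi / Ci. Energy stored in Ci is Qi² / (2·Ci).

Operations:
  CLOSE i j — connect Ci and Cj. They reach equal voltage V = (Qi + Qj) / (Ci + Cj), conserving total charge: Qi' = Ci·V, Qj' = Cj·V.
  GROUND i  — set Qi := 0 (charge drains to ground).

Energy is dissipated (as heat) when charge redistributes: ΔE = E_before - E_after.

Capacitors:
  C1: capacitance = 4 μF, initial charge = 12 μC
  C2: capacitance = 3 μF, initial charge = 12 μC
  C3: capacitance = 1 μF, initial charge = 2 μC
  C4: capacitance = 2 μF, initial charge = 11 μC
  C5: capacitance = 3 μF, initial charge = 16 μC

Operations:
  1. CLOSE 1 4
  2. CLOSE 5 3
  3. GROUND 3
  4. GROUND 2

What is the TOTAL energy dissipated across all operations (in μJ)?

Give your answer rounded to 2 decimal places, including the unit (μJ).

Initial: C1(4μF, Q=12μC, V=3.00V), C2(3μF, Q=12μC, V=4.00V), C3(1μF, Q=2μC, V=2.00V), C4(2μF, Q=11μC, V=5.50V), C5(3μF, Q=16μC, V=5.33V)
Op 1: CLOSE 1-4: Q_total=23.00, C_total=6.00, V=3.83; Q1=15.33, Q4=7.67; dissipated=4.167
Op 2: CLOSE 5-3: Q_total=18.00, C_total=4.00, V=4.50; Q5=13.50, Q3=4.50; dissipated=4.167
Op 3: GROUND 3: Q3=0; energy lost=10.125
Op 4: GROUND 2: Q2=0; energy lost=24.000
Total dissipated: 42.458 μJ

Answer: 42.46 μJ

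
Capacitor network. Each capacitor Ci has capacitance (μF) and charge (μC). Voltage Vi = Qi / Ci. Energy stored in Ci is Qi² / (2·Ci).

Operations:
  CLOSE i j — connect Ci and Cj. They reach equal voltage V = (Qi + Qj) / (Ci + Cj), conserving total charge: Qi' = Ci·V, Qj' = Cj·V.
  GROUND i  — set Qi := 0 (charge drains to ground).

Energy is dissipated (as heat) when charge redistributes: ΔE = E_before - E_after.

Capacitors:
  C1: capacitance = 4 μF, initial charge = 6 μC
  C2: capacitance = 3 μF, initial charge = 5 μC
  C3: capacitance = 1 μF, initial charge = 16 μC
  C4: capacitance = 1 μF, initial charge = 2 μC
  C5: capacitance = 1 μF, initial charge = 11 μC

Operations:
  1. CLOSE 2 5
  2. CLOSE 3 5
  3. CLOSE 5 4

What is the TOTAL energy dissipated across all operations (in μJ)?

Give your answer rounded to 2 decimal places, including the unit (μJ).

Initial: C1(4μF, Q=6μC, V=1.50V), C2(3μF, Q=5μC, V=1.67V), C3(1μF, Q=16μC, V=16.00V), C4(1μF, Q=2μC, V=2.00V), C5(1μF, Q=11μC, V=11.00V)
Op 1: CLOSE 2-5: Q_total=16.00, C_total=4.00, V=4.00; Q2=12.00, Q5=4.00; dissipated=32.667
Op 2: CLOSE 3-5: Q_total=20.00, C_total=2.00, V=10.00; Q3=10.00, Q5=10.00; dissipated=36.000
Op 3: CLOSE 5-4: Q_total=12.00, C_total=2.00, V=6.00; Q5=6.00, Q4=6.00; dissipated=16.000
Total dissipated: 84.667 μJ

Answer: 84.67 μJ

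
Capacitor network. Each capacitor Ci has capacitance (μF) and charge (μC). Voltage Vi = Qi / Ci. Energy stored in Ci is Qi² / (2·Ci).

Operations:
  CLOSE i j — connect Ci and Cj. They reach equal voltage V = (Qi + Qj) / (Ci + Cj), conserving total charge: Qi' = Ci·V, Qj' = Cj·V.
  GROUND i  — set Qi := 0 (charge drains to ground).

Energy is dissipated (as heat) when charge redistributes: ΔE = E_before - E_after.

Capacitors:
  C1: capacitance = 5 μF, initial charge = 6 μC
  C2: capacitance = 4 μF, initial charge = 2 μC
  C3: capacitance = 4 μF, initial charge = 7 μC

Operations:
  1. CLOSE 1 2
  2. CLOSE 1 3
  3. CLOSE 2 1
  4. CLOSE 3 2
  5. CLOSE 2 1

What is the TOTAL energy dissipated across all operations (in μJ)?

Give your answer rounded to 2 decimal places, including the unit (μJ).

Answer: 1.57 μJ

Derivation:
Initial: C1(5μF, Q=6μC, V=1.20V), C2(4μF, Q=2μC, V=0.50V), C3(4μF, Q=7μC, V=1.75V)
Op 1: CLOSE 1-2: Q_total=8.00, C_total=9.00, V=0.89; Q1=4.44, Q2=3.56; dissipated=0.544
Op 2: CLOSE 1-3: Q_total=11.44, C_total=9.00, V=1.27; Q1=6.36, Q3=5.09; dissipated=0.824
Op 3: CLOSE 2-1: Q_total=9.91, C_total=9.00, V=1.10; Q2=4.41, Q1=5.51; dissipated=0.163
Op 4: CLOSE 3-2: Q_total=9.49, C_total=8.00, V=1.19; Q3=4.75, Q2=4.75; dissipated=0.029
Op 5: CLOSE 2-1: Q_total=10.25, C_total=9.00, V=1.14; Q2=4.56, Q1=5.70; dissipated=0.008
Total dissipated: 1.568 μJ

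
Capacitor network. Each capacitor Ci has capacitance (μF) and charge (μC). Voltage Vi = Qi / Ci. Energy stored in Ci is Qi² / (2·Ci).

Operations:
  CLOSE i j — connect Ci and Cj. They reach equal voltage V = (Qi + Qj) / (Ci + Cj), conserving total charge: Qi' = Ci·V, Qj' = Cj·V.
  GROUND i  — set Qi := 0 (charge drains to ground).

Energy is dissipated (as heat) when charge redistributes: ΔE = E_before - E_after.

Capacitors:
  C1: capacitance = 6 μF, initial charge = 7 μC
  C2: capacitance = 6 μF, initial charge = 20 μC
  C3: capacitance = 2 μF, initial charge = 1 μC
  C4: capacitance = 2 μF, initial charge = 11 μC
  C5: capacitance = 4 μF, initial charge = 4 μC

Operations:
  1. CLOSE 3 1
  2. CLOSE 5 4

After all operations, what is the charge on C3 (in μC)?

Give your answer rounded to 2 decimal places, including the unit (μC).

Answer: 2.00 μC

Derivation:
Initial: C1(6μF, Q=7μC, V=1.17V), C2(6μF, Q=20μC, V=3.33V), C3(2μF, Q=1μC, V=0.50V), C4(2μF, Q=11μC, V=5.50V), C5(4μF, Q=4μC, V=1.00V)
Op 1: CLOSE 3-1: Q_total=8.00, C_total=8.00, V=1.00; Q3=2.00, Q1=6.00; dissipated=0.333
Op 2: CLOSE 5-4: Q_total=15.00, C_total=6.00, V=2.50; Q5=10.00, Q4=5.00; dissipated=13.500
Final charges: Q1=6.00, Q2=20.00, Q3=2.00, Q4=5.00, Q5=10.00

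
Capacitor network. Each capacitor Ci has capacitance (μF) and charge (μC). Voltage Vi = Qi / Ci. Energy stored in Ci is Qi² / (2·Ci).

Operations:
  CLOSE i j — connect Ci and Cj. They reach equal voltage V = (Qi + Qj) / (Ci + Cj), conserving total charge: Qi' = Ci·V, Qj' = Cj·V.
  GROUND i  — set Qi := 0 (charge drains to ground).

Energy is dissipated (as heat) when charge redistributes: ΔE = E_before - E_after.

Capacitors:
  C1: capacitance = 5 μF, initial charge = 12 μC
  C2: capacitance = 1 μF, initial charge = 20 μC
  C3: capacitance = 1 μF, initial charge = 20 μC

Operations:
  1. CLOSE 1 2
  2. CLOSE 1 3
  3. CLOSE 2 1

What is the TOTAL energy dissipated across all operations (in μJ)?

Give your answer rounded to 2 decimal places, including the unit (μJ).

Answer: 221.19 μJ

Derivation:
Initial: C1(5μF, Q=12μC, V=2.40V), C2(1μF, Q=20μC, V=20.00V), C3(1μF, Q=20μC, V=20.00V)
Op 1: CLOSE 1-2: Q_total=32.00, C_total=6.00, V=5.33; Q1=26.67, Q2=5.33; dissipated=129.067
Op 2: CLOSE 1-3: Q_total=46.67, C_total=6.00, V=7.78; Q1=38.89, Q3=7.78; dissipated=89.630
Op 3: CLOSE 2-1: Q_total=44.22, C_total=6.00, V=7.37; Q2=7.37, Q1=36.85; dissipated=2.490
Total dissipated: 221.186 μJ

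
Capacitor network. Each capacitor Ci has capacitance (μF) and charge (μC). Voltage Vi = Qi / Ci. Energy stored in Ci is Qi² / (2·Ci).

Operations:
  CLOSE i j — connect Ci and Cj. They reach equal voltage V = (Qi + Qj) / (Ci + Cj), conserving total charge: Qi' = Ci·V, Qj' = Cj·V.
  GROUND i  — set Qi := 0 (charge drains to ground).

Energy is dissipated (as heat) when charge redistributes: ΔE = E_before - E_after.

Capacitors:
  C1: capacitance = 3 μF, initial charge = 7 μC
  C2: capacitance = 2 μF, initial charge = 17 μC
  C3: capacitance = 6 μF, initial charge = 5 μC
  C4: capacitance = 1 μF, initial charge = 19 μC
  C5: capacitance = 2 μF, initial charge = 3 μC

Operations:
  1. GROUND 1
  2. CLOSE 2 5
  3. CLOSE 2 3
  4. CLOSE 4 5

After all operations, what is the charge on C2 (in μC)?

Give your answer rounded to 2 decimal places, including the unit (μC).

Answer: 3.75 μC

Derivation:
Initial: C1(3μF, Q=7μC, V=2.33V), C2(2μF, Q=17μC, V=8.50V), C3(6μF, Q=5μC, V=0.83V), C4(1μF, Q=19μC, V=19.00V), C5(2μF, Q=3μC, V=1.50V)
Op 1: GROUND 1: Q1=0; energy lost=8.167
Op 2: CLOSE 2-5: Q_total=20.00, C_total=4.00, V=5.00; Q2=10.00, Q5=10.00; dissipated=24.500
Op 3: CLOSE 2-3: Q_total=15.00, C_total=8.00, V=1.88; Q2=3.75, Q3=11.25; dissipated=13.021
Op 4: CLOSE 4-5: Q_total=29.00, C_total=3.00, V=9.67; Q4=9.67, Q5=19.33; dissipated=65.333
Final charges: Q1=0.00, Q2=3.75, Q3=11.25, Q4=9.67, Q5=19.33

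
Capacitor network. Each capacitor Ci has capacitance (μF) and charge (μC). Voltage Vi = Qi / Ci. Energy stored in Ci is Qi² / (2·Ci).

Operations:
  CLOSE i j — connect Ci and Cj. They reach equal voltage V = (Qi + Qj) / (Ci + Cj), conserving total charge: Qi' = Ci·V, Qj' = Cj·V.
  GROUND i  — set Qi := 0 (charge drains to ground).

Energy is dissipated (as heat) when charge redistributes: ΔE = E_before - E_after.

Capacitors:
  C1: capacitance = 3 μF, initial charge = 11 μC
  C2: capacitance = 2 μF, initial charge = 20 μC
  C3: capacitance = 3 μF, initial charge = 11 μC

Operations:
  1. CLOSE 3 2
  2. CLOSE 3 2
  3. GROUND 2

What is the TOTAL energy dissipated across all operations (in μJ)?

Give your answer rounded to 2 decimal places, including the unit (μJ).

Answer: 62.51 μJ

Derivation:
Initial: C1(3μF, Q=11μC, V=3.67V), C2(2μF, Q=20μC, V=10.00V), C3(3μF, Q=11μC, V=3.67V)
Op 1: CLOSE 3-2: Q_total=31.00, C_total=5.00, V=6.20; Q3=18.60, Q2=12.40; dissipated=24.067
Op 2: CLOSE 3-2: Q_total=31.00, C_total=5.00, V=6.20; Q3=18.60, Q2=12.40; dissipated=0.000
Op 3: GROUND 2: Q2=0; energy lost=38.440
Total dissipated: 62.507 μJ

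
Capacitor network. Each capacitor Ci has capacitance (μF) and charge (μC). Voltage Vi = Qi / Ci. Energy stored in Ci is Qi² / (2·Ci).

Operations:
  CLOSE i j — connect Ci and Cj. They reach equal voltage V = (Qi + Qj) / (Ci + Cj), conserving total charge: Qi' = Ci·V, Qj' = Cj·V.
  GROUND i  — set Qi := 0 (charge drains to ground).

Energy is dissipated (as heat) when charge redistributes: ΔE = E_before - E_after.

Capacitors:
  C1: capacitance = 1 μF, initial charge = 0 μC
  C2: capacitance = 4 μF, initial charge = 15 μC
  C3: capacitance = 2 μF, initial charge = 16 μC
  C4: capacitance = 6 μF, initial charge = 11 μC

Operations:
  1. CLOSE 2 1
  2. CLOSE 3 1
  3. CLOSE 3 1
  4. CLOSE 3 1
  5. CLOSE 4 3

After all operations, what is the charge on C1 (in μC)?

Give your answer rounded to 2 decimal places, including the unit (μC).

Initial: C1(1μF, Q=0μC, V=0.00V), C2(4μF, Q=15μC, V=3.75V), C3(2μF, Q=16μC, V=8.00V), C4(6μF, Q=11μC, V=1.83V)
Op 1: CLOSE 2-1: Q_total=15.00, C_total=5.00, V=3.00; Q2=12.00, Q1=3.00; dissipated=5.625
Op 2: CLOSE 3-1: Q_total=19.00, C_total=3.00, V=6.33; Q3=12.67, Q1=6.33; dissipated=8.333
Op 3: CLOSE 3-1: Q_total=19.00, C_total=3.00, V=6.33; Q3=12.67, Q1=6.33; dissipated=0.000
Op 4: CLOSE 3-1: Q_total=19.00, C_total=3.00, V=6.33; Q3=12.67, Q1=6.33; dissipated=0.000
Op 5: CLOSE 4-3: Q_total=23.67, C_total=8.00, V=2.96; Q4=17.75, Q3=5.92; dissipated=15.188
Final charges: Q1=6.33, Q2=12.00, Q3=5.92, Q4=17.75

Answer: 6.33 μC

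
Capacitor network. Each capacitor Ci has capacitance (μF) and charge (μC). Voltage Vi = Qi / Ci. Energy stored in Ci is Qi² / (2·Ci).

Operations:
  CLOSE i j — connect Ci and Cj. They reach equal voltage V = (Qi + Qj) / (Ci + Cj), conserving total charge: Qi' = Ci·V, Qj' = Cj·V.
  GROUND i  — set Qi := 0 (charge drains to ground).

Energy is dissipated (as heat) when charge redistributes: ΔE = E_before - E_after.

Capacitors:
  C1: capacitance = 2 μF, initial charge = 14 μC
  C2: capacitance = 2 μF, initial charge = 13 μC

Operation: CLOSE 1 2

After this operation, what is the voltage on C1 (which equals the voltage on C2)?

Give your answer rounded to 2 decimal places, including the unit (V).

Initial: C1(2μF, Q=14μC, V=7.00V), C2(2μF, Q=13μC, V=6.50V)
Op 1: CLOSE 1-2: Q_total=27.00, C_total=4.00, V=6.75; Q1=13.50, Q2=13.50; dissipated=0.125

Answer: 6.75 V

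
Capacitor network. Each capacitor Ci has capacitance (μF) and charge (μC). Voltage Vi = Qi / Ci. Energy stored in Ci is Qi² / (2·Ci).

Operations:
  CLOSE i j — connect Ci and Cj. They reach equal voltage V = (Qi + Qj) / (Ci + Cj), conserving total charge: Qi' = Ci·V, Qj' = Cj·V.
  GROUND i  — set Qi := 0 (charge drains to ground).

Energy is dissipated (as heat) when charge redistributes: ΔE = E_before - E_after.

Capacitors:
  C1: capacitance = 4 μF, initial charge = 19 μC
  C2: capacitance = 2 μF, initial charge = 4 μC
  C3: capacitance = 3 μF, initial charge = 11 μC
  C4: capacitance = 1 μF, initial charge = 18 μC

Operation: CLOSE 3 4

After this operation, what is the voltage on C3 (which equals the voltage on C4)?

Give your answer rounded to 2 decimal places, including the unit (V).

Initial: C1(4μF, Q=19μC, V=4.75V), C2(2μF, Q=4μC, V=2.00V), C3(3μF, Q=11μC, V=3.67V), C4(1μF, Q=18μC, V=18.00V)
Op 1: CLOSE 3-4: Q_total=29.00, C_total=4.00, V=7.25; Q3=21.75, Q4=7.25; dissipated=77.042

Answer: 7.25 V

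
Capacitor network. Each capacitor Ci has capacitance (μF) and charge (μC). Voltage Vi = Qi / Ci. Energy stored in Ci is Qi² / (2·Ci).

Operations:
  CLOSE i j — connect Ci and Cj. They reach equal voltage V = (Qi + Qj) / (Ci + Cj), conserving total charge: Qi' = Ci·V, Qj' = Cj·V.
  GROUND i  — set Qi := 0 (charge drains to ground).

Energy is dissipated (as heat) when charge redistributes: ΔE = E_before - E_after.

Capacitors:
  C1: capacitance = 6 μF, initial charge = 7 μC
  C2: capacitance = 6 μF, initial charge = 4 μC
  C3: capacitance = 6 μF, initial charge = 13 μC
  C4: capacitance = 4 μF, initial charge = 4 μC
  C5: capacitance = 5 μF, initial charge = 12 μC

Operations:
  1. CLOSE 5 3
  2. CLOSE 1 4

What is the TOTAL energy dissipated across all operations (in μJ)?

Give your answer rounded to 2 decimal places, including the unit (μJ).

Answer: 0.11 μJ

Derivation:
Initial: C1(6μF, Q=7μC, V=1.17V), C2(6μF, Q=4μC, V=0.67V), C3(6μF, Q=13μC, V=2.17V), C4(4μF, Q=4μC, V=1.00V), C5(5μF, Q=12μC, V=2.40V)
Op 1: CLOSE 5-3: Q_total=25.00, C_total=11.00, V=2.27; Q5=11.36, Q3=13.64; dissipated=0.074
Op 2: CLOSE 1-4: Q_total=11.00, C_total=10.00, V=1.10; Q1=6.60, Q4=4.40; dissipated=0.033
Total dissipated: 0.108 μJ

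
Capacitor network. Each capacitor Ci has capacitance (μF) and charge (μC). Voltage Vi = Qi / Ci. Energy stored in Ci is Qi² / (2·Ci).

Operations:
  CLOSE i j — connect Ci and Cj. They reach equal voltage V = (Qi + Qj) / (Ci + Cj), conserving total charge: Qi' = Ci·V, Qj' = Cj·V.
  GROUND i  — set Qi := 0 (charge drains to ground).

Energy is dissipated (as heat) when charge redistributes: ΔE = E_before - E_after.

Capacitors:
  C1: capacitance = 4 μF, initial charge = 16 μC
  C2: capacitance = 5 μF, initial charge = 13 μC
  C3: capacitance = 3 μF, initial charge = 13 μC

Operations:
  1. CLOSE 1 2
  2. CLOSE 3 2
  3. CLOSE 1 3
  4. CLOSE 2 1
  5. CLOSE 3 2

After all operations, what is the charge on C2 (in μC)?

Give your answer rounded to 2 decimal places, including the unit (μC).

Initial: C1(4μF, Q=16μC, V=4.00V), C2(5μF, Q=13μC, V=2.60V), C3(3μF, Q=13μC, V=4.33V)
Op 1: CLOSE 1-2: Q_total=29.00, C_total=9.00, V=3.22; Q1=12.89, Q2=16.11; dissipated=2.178
Op 2: CLOSE 3-2: Q_total=29.11, C_total=8.00, V=3.64; Q3=10.92, Q2=18.19; dissipated=1.157
Op 3: CLOSE 1-3: Q_total=23.81, C_total=7.00, V=3.40; Q1=13.60, Q3=10.20; dissipated=0.149
Op 4: CLOSE 2-1: Q_total=31.80, C_total=9.00, V=3.53; Q2=17.67, Q1=14.13; dissipated=0.063
Op 5: CLOSE 3-2: Q_total=27.87, C_total=8.00, V=3.48; Q3=10.45, Q2=17.42; dissipated=0.016
Final charges: Q1=14.13, Q2=17.42, Q3=10.45

Answer: 17.42 μC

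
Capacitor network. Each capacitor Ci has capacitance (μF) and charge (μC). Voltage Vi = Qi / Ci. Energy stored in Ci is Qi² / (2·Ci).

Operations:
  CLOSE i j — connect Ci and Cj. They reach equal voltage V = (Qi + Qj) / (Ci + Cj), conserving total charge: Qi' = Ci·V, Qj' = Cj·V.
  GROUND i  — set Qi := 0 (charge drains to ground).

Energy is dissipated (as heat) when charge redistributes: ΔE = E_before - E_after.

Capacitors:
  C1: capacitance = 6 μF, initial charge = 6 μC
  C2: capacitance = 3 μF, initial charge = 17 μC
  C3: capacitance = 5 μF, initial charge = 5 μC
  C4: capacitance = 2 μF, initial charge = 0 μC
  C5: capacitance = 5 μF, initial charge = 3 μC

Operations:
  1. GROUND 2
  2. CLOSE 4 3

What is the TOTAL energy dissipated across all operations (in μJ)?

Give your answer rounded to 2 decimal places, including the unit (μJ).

Initial: C1(6μF, Q=6μC, V=1.00V), C2(3μF, Q=17μC, V=5.67V), C3(5μF, Q=5μC, V=1.00V), C4(2μF, Q=0μC, V=0.00V), C5(5μF, Q=3μC, V=0.60V)
Op 1: GROUND 2: Q2=0; energy lost=48.167
Op 2: CLOSE 4-3: Q_total=5.00, C_total=7.00, V=0.71; Q4=1.43, Q3=3.57; dissipated=0.714
Total dissipated: 48.881 μJ

Answer: 48.88 μJ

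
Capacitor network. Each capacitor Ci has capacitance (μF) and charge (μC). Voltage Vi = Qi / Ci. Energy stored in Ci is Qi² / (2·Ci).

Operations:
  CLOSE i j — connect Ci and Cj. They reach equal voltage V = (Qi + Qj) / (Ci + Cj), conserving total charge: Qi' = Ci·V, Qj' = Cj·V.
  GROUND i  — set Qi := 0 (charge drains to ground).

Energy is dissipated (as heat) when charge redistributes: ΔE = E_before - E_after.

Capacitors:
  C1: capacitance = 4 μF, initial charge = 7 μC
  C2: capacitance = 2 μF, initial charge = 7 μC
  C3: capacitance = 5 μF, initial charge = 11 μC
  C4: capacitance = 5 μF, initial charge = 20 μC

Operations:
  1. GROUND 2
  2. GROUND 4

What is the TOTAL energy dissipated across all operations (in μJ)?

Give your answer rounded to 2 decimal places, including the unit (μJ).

Answer: 52.25 μJ

Derivation:
Initial: C1(4μF, Q=7μC, V=1.75V), C2(2μF, Q=7μC, V=3.50V), C3(5μF, Q=11μC, V=2.20V), C4(5μF, Q=20μC, V=4.00V)
Op 1: GROUND 2: Q2=0; energy lost=12.250
Op 2: GROUND 4: Q4=0; energy lost=40.000
Total dissipated: 52.250 μJ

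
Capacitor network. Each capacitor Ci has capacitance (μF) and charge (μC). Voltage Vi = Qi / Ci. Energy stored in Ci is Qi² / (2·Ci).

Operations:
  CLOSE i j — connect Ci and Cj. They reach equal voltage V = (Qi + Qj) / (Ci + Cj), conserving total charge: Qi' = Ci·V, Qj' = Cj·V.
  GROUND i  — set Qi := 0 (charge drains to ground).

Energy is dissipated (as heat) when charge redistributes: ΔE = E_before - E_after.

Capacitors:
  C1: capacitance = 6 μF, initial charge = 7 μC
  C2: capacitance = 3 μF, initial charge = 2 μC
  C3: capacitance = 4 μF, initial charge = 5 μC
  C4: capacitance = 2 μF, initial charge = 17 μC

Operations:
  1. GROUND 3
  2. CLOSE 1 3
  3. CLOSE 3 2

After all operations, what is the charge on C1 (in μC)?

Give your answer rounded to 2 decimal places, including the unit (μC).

Answer: 4.20 μC

Derivation:
Initial: C1(6μF, Q=7μC, V=1.17V), C2(3μF, Q=2μC, V=0.67V), C3(4μF, Q=5μC, V=1.25V), C4(2μF, Q=17μC, V=8.50V)
Op 1: GROUND 3: Q3=0; energy lost=3.125
Op 2: CLOSE 1-3: Q_total=7.00, C_total=10.00, V=0.70; Q1=4.20, Q3=2.80; dissipated=1.633
Op 3: CLOSE 3-2: Q_total=4.80, C_total=7.00, V=0.69; Q3=2.74, Q2=2.06; dissipated=0.001
Final charges: Q1=4.20, Q2=2.06, Q3=2.74, Q4=17.00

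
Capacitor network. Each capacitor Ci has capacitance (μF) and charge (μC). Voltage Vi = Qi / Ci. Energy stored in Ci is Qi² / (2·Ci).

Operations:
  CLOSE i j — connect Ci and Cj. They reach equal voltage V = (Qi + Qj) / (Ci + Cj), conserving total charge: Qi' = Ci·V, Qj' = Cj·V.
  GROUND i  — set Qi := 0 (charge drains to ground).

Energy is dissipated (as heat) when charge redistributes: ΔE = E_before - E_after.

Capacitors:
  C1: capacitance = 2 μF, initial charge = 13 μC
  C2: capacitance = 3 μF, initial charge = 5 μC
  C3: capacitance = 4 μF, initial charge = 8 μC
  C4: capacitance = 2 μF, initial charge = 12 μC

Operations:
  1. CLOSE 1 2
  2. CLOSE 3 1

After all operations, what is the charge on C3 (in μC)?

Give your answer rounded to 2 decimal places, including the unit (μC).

Answer: 10.13 μC

Derivation:
Initial: C1(2μF, Q=13μC, V=6.50V), C2(3μF, Q=5μC, V=1.67V), C3(4μF, Q=8μC, V=2.00V), C4(2μF, Q=12μC, V=6.00V)
Op 1: CLOSE 1-2: Q_total=18.00, C_total=5.00, V=3.60; Q1=7.20, Q2=10.80; dissipated=14.017
Op 2: CLOSE 3-1: Q_total=15.20, C_total=6.00, V=2.53; Q3=10.13, Q1=5.07; dissipated=1.707
Final charges: Q1=5.07, Q2=10.80, Q3=10.13, Q4=12.00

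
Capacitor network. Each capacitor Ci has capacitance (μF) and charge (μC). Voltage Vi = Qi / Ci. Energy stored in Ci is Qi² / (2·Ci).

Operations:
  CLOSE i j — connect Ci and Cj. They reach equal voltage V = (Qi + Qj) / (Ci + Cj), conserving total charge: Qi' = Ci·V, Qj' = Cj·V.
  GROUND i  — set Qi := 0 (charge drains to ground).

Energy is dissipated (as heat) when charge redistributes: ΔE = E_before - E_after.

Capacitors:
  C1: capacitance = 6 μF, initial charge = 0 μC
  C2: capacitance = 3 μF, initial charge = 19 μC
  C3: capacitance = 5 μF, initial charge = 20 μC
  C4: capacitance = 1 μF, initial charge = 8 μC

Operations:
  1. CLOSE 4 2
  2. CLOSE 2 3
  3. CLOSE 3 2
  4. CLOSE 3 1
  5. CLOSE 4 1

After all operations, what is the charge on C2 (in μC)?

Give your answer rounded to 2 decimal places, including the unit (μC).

Answer: 15.09 μC

Derivation:
Initial: C1(6μF, Q=0μC, V=0.00V), C2(3μF, Q=19μC, V=6.33V), C3(5μF, Q=20μC, V=4.00V), C4(1μF, Q=8μC, V=8.00V)
Op 1: CLOSE 4-2: Q_total=27.00, C_total=4.00, V=6.75; Q4=6.75, Q2=20.25; dissipated=1.042
Op 2: CLOSE 2-3: Q_total=40.25, C_total=8.00, V=5.03; Q2=15.09, Q3=25.16; dissipated=7.090
Op 3: CLOSE 3-2: Q_total=40.25, C_total=8.00, V=5.03; Q3=25.16, Q2=15.09; dissipated=0.000
Op 4: CLOSE 3-1: Q_total=25.16, C_total=11.00, V=2.29; Q3=11.43, Q1=13.72; dissipated=34.518
Op 5: CLOSE 4-1: Q_total=20.47, C_total=7.00, V=2.92; Q4=2.92, Q1=17.55; dissipated=8.537
Final charges: Q1=17.55, Q2=15.09, Q3=11.43, Q4=2.92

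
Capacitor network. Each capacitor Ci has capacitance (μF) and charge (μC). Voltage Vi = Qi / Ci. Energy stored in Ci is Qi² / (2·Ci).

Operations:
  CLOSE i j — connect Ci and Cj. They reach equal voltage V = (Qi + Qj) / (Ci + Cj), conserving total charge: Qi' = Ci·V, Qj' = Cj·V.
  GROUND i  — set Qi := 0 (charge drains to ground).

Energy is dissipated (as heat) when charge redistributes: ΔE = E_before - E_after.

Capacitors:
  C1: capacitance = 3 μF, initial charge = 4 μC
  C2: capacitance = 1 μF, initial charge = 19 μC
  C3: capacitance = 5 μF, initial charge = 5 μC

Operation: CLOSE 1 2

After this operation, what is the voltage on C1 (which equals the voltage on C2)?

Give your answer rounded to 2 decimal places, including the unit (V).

Answer: 5.75 V

Derivation:
Initial: C1(3μF, Q=4μC, V=1.33V), C2(1μF, Q=19μC, V=19.00V), C3(5μF, Q=5μC, V=1.00V)
Op 1: CLOSE 1-2: Q_total=23.00, C_total=4.00, V=5.75; Q1=17.25, Q2=5.75; dissipated=117.042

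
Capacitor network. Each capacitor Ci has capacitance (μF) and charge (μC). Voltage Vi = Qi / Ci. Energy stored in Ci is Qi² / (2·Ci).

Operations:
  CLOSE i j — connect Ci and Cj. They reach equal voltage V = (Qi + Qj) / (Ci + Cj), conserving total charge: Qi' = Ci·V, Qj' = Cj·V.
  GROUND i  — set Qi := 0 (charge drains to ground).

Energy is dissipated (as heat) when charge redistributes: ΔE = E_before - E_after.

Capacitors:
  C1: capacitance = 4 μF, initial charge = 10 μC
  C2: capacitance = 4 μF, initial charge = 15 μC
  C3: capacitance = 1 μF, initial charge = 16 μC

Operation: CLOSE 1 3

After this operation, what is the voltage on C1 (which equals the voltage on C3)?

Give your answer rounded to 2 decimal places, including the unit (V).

Initial: C1(4μF, Q=10μC, V=2.50V), C2(4μF, Q=15μC, V=3.75V), C3(1μF, Q=16μC, V=16.00V)
Op 1: CLOSE 1-3: Q_total=26.00, C_total=5.00, V=5.20; Q1=20.80, Q3=5.20; dissipated=72.900

Answer: 5.20 V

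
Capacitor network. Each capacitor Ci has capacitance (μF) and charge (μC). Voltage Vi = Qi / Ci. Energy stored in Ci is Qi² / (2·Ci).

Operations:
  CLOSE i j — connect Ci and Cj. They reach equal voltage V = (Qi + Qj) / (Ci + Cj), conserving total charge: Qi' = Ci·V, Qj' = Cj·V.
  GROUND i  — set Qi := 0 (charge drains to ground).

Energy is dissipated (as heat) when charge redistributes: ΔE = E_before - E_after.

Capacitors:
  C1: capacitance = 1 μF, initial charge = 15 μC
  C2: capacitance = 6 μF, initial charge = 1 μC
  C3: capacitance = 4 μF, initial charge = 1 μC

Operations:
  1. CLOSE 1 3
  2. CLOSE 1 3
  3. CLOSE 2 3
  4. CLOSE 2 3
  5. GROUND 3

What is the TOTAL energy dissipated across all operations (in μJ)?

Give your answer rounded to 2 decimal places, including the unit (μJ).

Answer: 101.88 μJ

Derivation:
Initial: C1(1μF, Q=15μC, V=15.00V), C2(6μF, Q=1μC, V=0.17V), C3(4μF, Q=1μC, V=0.25V)
Op 1: CLOSE 1-3: Q_total=16.00, C_total=5.00, V=3.20; Q1=3.20, Q3=12.80; dissipated=87.025
Op 2: CLOSE 1-3: Q_total=16.00, C_total=5.00, V=3.20; Q1=3.20, Q3=12.80; dissipated=0.000
Op 3: CLOSE 2-3: Q_total=13.80, C_total=10.00, V=1.38; Q2=8.28, Q3=5.52; dissipated=11.041
Op 4: CLOSE 2-3: Q_total=13.80, C_total=10.00, V=1.38; Q2=8.28, Q3=5.52; dissipated=0.000
Op 5: GROUND 3: Q3=0; energy lost=3.809
Total dissipated: 101.875 μJ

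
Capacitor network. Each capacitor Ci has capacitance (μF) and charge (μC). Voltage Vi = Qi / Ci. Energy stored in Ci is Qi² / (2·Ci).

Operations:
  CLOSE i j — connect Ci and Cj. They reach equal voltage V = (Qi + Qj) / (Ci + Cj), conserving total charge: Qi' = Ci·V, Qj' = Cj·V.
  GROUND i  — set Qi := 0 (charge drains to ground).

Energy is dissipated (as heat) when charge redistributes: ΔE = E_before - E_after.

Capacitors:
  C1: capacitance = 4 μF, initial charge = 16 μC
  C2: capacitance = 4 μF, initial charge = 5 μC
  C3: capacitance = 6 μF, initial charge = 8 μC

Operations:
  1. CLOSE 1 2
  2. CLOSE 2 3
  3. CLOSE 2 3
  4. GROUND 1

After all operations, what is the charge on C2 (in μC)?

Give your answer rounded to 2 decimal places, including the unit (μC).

Answer: 7.40 μC

Derivation:
Initial: C1(4μF, Q=16μC, V=4.00V), C2(4μF, Q=5μC, V=1.25V), C3(6μF, Q=8μC, V=1.33V)
Op 1: CLOSE 1-2: Q_total=21.00, C_total=8.00, V=2.62; Q1=10.50, Q2=10.50; dissipated=7.562
Op 2: CLOSE 2-3: Q_total=18.50, C_total=10.00, V=1.85; Q2=7.40, Q3=11.10; dissipated=2.002
Op 3: CLOSE 2-3: Q_total=18.50, C_total=10.00, V=1.85; Q2=7.40, Q3=11.10; dissipated=0.000
Op 4: GROUND 1: Q1=0; energy lost=13.781
Final charges: Q1=0.00, Q2=7.40, Q3=11.10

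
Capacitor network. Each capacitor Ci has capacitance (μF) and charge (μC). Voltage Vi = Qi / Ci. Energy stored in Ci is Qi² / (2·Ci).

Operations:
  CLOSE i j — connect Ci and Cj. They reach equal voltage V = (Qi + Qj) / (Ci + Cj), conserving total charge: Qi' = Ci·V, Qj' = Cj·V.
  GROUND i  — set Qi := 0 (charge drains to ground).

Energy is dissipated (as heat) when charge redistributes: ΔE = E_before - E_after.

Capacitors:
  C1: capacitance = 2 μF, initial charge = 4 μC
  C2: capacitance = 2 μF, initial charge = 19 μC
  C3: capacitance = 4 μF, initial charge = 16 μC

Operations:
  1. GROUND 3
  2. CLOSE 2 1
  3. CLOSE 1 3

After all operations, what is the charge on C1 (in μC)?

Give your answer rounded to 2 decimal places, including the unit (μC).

Initial: C1(2μF, Q=4μC, V=2.00V), C2(2μF, Q=19μC, V=9.50V), C3(4μF, Q=16μC, V=4.00V)
Op 1: GROUND 3: Q3=0; energy lost=32.000
Op 2: CLOSE 2-1: Q_total=23.00, C_total=4.00, V=5.75; Q2=11.50, Q1=11.50; dissipated=28.125
Op 3: CLOSE 1-3: Q_total=11.50, C_total=6.00, V=1.92; Q1=3.83, Q3=7.67; dissipated=22.042
Final charges: Q1=3.83, Q2=11.50, Q3=7.67

Answer: 3.83 μC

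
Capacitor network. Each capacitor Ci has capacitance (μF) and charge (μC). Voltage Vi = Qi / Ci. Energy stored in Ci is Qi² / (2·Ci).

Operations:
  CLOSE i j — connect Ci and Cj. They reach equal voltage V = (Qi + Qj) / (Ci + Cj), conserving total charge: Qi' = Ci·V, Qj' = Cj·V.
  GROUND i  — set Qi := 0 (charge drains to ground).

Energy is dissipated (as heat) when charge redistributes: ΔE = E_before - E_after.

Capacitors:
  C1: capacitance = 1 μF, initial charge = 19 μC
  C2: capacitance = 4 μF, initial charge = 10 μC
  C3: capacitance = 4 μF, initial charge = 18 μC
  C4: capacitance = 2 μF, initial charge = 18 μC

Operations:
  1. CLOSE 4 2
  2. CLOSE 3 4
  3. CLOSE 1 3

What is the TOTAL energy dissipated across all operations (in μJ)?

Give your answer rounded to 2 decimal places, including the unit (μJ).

Initial: C1(1μF, Q=19μC, V=19.00V), C2(4μF, Q=10μC, V=2.50V), C3(4μF, Q=18μC, V=4.50V), C4(2μF, Q=18μC, V=9.00V)
Op 1: CLOSE 4-2: Q_total=28.00, C_total=6.00, V=4.67; Q4=9.33, Q2=18.67; dissipated=28.167
Op 2: CLOSE 3-4: Q_total=27.33, C_total=6.00, V=4.56; Q3=18.22, Q4=9.11; dissipated=0.019
Op 3: CLOSE 1-3: Q_total=37.22, C_total=5.00, V=7.44; Q1=7.44, Q3=29.78; dissipated=83.457
Total dissipated: 111.642 μJ

Answer: 111.64 μJ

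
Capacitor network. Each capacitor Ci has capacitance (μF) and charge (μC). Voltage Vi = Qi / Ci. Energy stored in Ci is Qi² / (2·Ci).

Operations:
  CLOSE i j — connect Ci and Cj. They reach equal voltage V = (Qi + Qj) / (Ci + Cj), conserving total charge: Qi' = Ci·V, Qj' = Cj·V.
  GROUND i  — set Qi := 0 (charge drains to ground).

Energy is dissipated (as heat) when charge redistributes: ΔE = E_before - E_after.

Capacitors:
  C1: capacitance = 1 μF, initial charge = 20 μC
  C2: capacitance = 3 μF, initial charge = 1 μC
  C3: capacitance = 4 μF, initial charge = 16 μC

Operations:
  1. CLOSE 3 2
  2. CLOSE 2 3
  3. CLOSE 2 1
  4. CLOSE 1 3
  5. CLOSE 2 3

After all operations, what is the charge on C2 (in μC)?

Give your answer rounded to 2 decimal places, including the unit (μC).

Answer: 14.44 μC

Derivation:
Initial: C1(1μF, Q=20μC, V=20.00V), C2(3μF, Q=1μC, V=0.33V), C3(4μF, Q=16μC, V=4.00V)
Op 1: CLOSE 3-2: Q_total=17.00, C_total=7.00, V=2.43; Q3=9.71, Q2=7.29; dissipated=11.524
Op 2: CLOSE 2-3: Q_total=17.00, C_total=7.00, V=2.43; Q2=7.29, Q3=9.71; dissipated=0.000
Op 3: CLOSE 2-1: Q_total=27.29, C_total=4.00, V=6.82; Q2=20.46, Q1=6.82; dissipated=115.783
Op 4: CLOSE 1-3: Q_total=16.54, C_total=5.00, V=3.31; Q1=3.31, Q3=13.23; dissipated=7.719
Op 5: CLOSE 2-3: Q_total=33.69, C_total=7.00, V=4.81; Q2=14.44, Q3=19.25; dissipated=10.586
Final charges: Q1=3.31, Q2=14.44, Q3=19.25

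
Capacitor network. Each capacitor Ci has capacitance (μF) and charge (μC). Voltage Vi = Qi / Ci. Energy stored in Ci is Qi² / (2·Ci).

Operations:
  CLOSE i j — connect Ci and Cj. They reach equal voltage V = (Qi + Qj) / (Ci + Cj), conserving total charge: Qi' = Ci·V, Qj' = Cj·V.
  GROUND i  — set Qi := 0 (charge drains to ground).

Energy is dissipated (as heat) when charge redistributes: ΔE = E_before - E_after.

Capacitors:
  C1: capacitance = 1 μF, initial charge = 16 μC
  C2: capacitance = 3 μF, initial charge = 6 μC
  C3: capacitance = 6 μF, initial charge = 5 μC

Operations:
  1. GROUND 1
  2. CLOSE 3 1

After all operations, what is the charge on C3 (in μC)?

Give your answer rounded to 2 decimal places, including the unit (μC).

Initial: C1(1μF, Q=16μC, V=16.00V), C2(3μF, Q=6μC, V=2.00V), C3(6μF, Q=5μC, V=0.83V)
Op 1: GROUND 1: Q1=0; energy lost=128.000
Op 2: CLOSE 3-1: Q_total=5.00, C_total=7.00, V=0.71; Q3=4.29, Q1=0.71; dissipated=0.298
Final charges: Q1=0.71, Q2=6.00, Q3=4.29

Answer: 4.29 μC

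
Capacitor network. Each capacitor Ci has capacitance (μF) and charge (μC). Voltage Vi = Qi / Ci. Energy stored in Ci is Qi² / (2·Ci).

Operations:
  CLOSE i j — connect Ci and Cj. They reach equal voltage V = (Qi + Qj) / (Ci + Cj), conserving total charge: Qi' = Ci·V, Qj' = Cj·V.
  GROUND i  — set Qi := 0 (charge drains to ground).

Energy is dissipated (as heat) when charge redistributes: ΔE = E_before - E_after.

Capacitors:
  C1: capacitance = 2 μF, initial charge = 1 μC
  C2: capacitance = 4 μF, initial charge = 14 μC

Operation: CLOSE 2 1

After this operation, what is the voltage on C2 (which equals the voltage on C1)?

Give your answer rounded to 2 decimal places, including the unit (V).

Answer: 2.50 V

Derivation:
Initial: C1(2μF, Q=1μC, V=0.50V), C2(4μF, Q=14μC, V=3.50V)
Op 1: CLOSE 2-1: Q_total=15.00, C_total=6.00, V=2.50; Q2=10.00, Q1=5.00; dissipated=6.000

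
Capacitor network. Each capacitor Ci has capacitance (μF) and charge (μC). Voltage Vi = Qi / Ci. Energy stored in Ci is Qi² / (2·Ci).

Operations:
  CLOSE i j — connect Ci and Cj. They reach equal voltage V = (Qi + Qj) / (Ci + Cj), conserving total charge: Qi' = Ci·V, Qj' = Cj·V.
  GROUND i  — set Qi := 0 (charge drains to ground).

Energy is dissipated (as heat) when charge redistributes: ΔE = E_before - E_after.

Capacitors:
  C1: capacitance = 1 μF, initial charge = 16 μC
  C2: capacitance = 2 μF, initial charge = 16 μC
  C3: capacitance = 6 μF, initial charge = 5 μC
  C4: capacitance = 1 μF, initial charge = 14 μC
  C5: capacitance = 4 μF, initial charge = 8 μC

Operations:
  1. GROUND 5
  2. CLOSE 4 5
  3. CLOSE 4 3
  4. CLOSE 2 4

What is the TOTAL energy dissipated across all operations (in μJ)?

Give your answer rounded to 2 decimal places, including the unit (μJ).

Initial: C1(1μF, Q=16μC, V=16.00V), C2(2μF, Q=16μC, V=8.00V), C3(6μF, Q=5μC, V=0.83V), C4(1μF, Q=14μC, V=14.00V), C5(4μF, Q=8μC, V=2.00V)
Op 1: GROUND 5: Q5=0; energy lost=8.000
Op 2: CLOSE 4-5: Q_total=14.00, C_total=5.00, V=2.80; Q4=2.80, Q5=11.20; dissipated=78.400
Op 3: CLOSE 4-3: Q_total=7.80, C_total=7.00, V=1.11; Q4=1.11, Q3=6.69; dissipated=1.658
Op 4: CLOSE 2-4: Q_total=17.11, C_total=3.00, V=5.70; Q2=11.41, Q4=5.70; dissipated=15.804
Total dissipated: 103.862 μJ

Answer: 103.86 μJ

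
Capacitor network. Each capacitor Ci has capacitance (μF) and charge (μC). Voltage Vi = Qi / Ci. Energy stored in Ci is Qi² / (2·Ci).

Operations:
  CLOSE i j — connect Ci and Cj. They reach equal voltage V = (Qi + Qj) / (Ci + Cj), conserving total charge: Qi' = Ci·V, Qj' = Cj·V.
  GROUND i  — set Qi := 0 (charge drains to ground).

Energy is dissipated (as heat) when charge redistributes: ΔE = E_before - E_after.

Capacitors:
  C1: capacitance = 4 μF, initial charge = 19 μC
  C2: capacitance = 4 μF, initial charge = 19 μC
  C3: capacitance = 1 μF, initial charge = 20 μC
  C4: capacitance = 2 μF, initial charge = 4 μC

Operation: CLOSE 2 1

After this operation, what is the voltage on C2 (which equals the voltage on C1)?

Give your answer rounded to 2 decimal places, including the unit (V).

Answer: 4.75 V

Derivation:
Initial: C1(4μF, Q=19μC, V=4.75V), C2(4μF, Q=19μC, V=4.75V), C3(1μF, Q=20μC, V=20.00V), C4(2μF, Q=4μC, V=2.00V)
Op 1: CLOSE 2-1: Q_total=38.00, C_total=8.00, V=4.75; Q2=19.00, Q1=19.00; dissipated=0.000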